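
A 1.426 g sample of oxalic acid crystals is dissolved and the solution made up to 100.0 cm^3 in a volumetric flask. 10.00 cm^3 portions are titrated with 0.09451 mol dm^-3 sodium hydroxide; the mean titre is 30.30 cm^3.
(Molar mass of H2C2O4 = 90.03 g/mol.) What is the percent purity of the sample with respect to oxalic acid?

H2C2O4 + 2 NaOH → Na2C2O4 + 2 H2O
n(NaOH) per titration = 0.03030 × 0.09451 = 2.864 × 10^-3 mol
From the 1:2 ratio, n(H2C2O4) in each aliquot = 1/2 × 2.864 × 10^-3 = 1.432 × 10^-3 mol
n(H2C2O4) in the whole flask = 1.432 × 10^-3 × 100.0/10.00 = 0.01432 mol
mass of H2C2O4 = 0.01432 × 90.03 = 1.289 g
% H2C2O4 = 1.289 / 1.426 × 100 = 90.40 %

90.40 %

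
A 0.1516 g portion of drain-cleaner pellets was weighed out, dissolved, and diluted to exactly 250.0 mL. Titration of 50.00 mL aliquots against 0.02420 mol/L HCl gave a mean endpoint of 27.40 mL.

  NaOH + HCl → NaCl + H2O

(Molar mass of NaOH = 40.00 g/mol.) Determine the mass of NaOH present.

0.1326 g

n(HCl) per titration = 0.02740 × 0.02420 = 6.631 × 10^-4 mol
n(NaOH) in each aliquot = 6.631 × 10^-4 mol (1:1 ratio)
n(NaOH) in the whole flask = 6.631 × 10^-4 × 250.0/50.00 = 3.315 × 10^-3 mol
mass of NaOH = 3.315 × 10^-3 × 40.00 = 0.1326 g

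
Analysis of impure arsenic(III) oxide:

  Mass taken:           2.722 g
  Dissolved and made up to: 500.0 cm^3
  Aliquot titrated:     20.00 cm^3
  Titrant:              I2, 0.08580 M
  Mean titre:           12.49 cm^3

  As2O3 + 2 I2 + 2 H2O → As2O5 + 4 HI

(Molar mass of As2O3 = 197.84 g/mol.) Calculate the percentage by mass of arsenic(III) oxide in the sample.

n(I2) per titration = 0.01249 × 0.08580 = 1.072 × 10^-3 mol
From the 1:2 ratio, n(As2O3) in each aliquot = 1/2 × 1.072 × 10^-3 = 5.358 × 10^-4 mol
n(As2O3) in the whole flask = 5.358 × 10^-4 × 500.0/20.00 = 0.01340 mol
mass of As2O3 = 0.01340 × 197.84 = 2.650 g
% As2O3 = 2.650 / 2.722 × 100 = 97.36 %

97.36 %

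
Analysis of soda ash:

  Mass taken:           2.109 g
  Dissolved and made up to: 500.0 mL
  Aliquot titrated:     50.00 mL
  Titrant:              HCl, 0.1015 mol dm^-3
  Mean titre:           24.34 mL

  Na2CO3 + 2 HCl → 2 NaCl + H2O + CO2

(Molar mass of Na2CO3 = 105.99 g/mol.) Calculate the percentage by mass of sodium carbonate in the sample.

62.08 %

n(HCl) per titration = 0.02434 × 0.1015 = 2.471 × 10^-3 mol
From the 1:2 ratio, n(Na2CO3) in each aliquot = 1/2 × 2.471 × 10^-3 = 1.235 × 10^-3 mol
n(Na2CO3) in the whole flask = 1.235 × 10^-3 × 500.0/50.00 = 0.01235 mol
mass of Na2CO3 = 0.01235 × 105.99 = 1.309 g
% Na2CO3 = 1.309 / 2.109 × 100 = 62.08 %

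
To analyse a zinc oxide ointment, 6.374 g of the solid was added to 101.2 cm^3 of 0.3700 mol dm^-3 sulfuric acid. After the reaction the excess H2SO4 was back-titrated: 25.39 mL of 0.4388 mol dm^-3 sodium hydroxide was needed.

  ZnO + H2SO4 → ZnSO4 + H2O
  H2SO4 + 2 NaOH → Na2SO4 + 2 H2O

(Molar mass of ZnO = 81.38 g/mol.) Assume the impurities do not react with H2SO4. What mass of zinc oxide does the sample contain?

n(H2SO4) added = 0.1012 × 0.3700 = 0.03744 mol
n(NaOH) used in back-titration = 0.02539 × 0.4388 = 0.01114 mol
From the 1:2 ratio, n(H2SO4) left over = 1/2 × 0.01114 = 5.571 × 10^-3 mol
n(H2SO4) consumed by analyte = 0.03744 − 5.571 × 10^-3 = 0.03187 mol
n(ZnO) = 0.03187 mol (1:1 ratio)
mass of ZnO = 0.03187 × 81.38 = 2.594 g

2.594 g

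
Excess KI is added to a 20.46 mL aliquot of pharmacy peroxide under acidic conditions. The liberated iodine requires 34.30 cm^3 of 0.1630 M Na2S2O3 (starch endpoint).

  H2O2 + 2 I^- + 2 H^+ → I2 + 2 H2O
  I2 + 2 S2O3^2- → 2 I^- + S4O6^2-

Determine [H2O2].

n(S2O3^2-) = 0.03430 × 0.1630 = 5.591 × 10^-3 mol
n(I2) = n(S2O3^2-)/2 = 2.795 × 10^-3 mol
n(H2O2) in the aliquot = 2.795 × 10^-3 mol (1:1 ratio)
[H2O2] = 2.795 × 10^-3 / 0.02046 = 0.1366 mol/L

0.1366 M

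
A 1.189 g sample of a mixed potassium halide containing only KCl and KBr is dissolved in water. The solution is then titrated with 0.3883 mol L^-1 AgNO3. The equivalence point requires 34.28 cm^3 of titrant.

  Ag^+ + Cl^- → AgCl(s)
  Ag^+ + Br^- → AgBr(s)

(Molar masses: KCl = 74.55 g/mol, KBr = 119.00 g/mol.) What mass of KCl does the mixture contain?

n(AgNO3) = 0.03428 × 0.3883 = 0.01331 mol
Let x = n(KCl), y = n(KBr).
Titrant: 1x + 1y = 0.01331;  mass: 74.55x + 119.00y = 1.189
Solving, x = 8.886 × 10^-3 mol, y = 4.425 × 10^-3 mol
mass of KCl = 8.886 × 10^-3 × 74.55 = 0.6625 g

0.6625 g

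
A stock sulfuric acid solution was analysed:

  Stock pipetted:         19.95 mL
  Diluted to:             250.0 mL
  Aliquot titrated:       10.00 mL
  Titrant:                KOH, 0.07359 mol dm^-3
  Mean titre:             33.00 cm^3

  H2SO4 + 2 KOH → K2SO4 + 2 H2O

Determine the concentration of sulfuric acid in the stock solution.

1.522 mol/L

n(KOH) = 0.03300 × 0.07359 = 2.428 × 10^-3 mol
From the 1:2 ratio, n(H2SO4) in the aliquot = 1/2 × 2.428 × 10^-3 = 1.214 × 10^-3 mol
[H2SO4]_dilute = 1.214 × 10^-3 / 0.01000 = 0.1214 mol/L
Dilution factor = 250.0 / 19.95 = 12.53
[H2SO4]_stock = 0.1214 × 12.53 = 1.522 mol/L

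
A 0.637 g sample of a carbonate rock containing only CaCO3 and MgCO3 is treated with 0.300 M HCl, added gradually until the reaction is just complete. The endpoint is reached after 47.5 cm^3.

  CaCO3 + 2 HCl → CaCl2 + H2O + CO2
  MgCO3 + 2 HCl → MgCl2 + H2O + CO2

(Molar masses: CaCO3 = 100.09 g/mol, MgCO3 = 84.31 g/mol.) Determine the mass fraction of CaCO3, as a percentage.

36.1 %

n(HCl) = 0.0475 × 0.300 = 0.0143 mol
Let x = n(CaCO3), y = n(MgCO3).
Titrant: 2x + 2y = 0.0143;  mass: 100.09x + 84.31y = 0.637
Solving, x = 2.30 × 10^-3 mol, y = 4.83 × 10^-3 mol
mass of CaCO3 = 2.30 × 10^-3 × 100.09 = 0.230 g
% CaCO3 = 0.230 / 0.637 × 100 = 36.1 %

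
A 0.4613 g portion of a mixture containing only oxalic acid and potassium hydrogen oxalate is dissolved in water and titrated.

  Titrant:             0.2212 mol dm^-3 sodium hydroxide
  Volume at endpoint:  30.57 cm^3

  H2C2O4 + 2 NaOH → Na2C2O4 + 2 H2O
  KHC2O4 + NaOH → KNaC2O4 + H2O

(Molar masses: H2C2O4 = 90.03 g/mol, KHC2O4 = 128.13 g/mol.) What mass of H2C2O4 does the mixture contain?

n(NaOH) = 0.03057 × 0.2212 = 6.762 × 10^-3 mol
Let x = n(H2C2O4), y = n(KHC2O4).
Titrant: 2x + 1y = 6.762 × 10^-3;  mass: 90.03x + 128.13y = 0.4613
Solving, x = 2.437 × 10^-3 mol, y = 1.888 × 10^-3 mol
mass of H2C2O4 = 2.437 × 10^-3 × 90.03 = 0.2194 g

0.2194 g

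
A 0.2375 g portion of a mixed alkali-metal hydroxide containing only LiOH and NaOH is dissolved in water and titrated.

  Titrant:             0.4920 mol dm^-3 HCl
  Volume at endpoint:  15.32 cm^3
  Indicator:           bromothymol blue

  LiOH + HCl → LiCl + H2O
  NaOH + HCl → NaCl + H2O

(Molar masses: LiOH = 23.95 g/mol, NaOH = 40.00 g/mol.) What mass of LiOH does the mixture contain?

n(HCl) = 0.01532 × 0.4920 = 7.537 × 10^-3 mol
Let x = n(LiOH), y = n(NaOH).
Titrant: 1x + 1y = 7.537 × 10^-3;  mass: 23.95x + 40.00y = 0.2375
Solving, x = 3.987 × 10^-3 mol, y = 3.550 × 10^-3 mol
mass of LiOH = 3.987 × 10^-3 × 23.95 = 0.09550 g

0.09550 g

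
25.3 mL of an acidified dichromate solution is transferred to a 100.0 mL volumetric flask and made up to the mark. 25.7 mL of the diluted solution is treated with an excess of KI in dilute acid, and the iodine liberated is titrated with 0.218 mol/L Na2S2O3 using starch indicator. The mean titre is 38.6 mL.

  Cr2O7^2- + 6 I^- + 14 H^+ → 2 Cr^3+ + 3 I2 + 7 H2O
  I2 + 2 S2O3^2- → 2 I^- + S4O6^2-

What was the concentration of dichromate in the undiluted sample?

n(S2O3^2-) = 0.0386 × 0.218 = 8.41 × 10^-3 mol
n(I2) = n(S2O3^2-)/2 = 4.21 × 10^-3 mol
From the 1:3 ratio, n(Cr2O7^2-) in the aliquot = 1/3 × 4.21 × 10^-3 = 1.40 × 10^-3 mol
[Cr2O7^2-]_dilute = 1.40 × 10^-3 / 0.0257 = 0.0546 mol/L
[Cr2O7^2-]_original = 0.0546 × 100.0/25.3 = 0.216 mol/L

0.216 mol/L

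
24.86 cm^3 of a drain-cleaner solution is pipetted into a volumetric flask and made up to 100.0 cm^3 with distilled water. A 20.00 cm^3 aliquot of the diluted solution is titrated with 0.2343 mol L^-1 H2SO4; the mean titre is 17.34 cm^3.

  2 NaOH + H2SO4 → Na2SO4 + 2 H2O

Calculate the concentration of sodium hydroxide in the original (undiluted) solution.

1.634 mol/L

n(H2SO4) = 0.01734 × 0.2343 = 4.063 × 10^-3 mol
From the 2:1 ratio, n(NaOH) in the aliquot = 2/1 × 4.063 × 10^-3 = 8.126 × 10^-3 mol
[NaOH]_dilute = 8.126 × 10^-3 / 0.02000 = 0.4063 mol/L
Dilution factor = 100.0 / 24.86 = 4.023
[NaOH]_stock = 0.4063 × 4.023 = 1.634 mol/L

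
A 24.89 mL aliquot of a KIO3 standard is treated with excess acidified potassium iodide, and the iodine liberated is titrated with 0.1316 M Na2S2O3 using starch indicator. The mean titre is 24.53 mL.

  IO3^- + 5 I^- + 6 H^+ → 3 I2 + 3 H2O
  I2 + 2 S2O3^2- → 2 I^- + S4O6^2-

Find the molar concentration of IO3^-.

n(S2O3^2-) = 0.02453 × 0.1316 = 3.228 × 10^-3 mol
n(I2) = n(S2O3^2-)/2 = 1.614 × 10^-3 mol
From the 1:3 ratio, n(IO3^-) in the aliquot = 1/3 × 1.614 × 10^-3 = 5.380 × 10^-4 mol
[IO3^-] = 5.380 × 10^-4 / 0.02489 = 0.02162 mol/L

0.02162 M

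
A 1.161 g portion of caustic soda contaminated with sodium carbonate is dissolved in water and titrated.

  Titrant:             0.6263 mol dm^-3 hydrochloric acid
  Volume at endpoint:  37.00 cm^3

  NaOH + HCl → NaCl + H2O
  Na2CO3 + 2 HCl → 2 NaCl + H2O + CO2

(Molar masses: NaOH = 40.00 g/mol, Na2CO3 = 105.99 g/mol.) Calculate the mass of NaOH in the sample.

n(HCl) = 0.03700 × 0.6263 = 0.02317 mol
Let x = n(NaOH), y = n(Na2CO3).
Titrant: 1x + 2y = 0.02317;  mass: 40.00x + 105.99y = 1.161
Solving, x = 5.160 × 10^-3 mol, y = 9.006 × 10^-3 mol
mass of NaOH = 5.160 × 10^-3 × 40.00 = 0.2064 g

0.2064 g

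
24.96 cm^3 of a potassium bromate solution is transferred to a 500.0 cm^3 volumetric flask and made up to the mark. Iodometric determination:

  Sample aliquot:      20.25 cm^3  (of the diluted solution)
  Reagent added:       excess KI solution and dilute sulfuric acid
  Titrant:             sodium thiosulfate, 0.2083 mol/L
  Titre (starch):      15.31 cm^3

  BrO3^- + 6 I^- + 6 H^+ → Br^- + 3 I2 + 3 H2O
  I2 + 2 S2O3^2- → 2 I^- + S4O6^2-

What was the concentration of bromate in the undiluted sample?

n(S2O3^2-) = 0.01531 × 0.2083 = 3.189 × 10^-3 mol
n(I2) = n(S2O3^2-)/2 = 1.595 × 10^-3 mol
From the 1:3 ratio, n(BrO3^-) in the aliquot = 1/3 × 1.595 × 10^-3 = 5.315 × 10^-4 mol
[BrO3^-]_dilute = 5.315 × 10^-4 / 0.02025 = 0.02625 mol/L
[BrO3^-]_original = 0.02625 × 500.0/24.96 = 0.5258 mol/L

0.5258 mol/L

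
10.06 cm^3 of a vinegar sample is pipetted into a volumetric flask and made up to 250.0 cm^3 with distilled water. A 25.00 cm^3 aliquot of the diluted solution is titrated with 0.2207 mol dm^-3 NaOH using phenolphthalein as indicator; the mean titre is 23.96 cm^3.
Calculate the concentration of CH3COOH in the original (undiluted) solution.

CH3COOH + NaOH → CH3COONa + H2O
n(NaOH) = 0.02396 × 0.2207 = 5.288 × 10^-3 mol
n(CH3COOH) in the aliquot = 5.288 × 10^-3 mol (1:1 ratio)
[CH3COOH]_dilute = 5.288 × 10^-3 / 0.02500 = 0.2115 mol/L
Dilution factor = 250.0 / 10.06 = 24.85
[CH3COOH]_stock = 0.2115 × 24.85 = 5.256 mol/L

5.256 mol/L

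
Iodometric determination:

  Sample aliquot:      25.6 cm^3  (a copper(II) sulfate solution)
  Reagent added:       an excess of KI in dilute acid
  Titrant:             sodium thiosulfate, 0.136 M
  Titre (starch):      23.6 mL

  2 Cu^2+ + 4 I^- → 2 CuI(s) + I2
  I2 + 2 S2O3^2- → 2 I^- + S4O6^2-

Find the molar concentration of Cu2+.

n(S2O3^2-) = 0.0236 × 0.136 = 3.21 × 10^-3 mol
n(I2) = n(S2O3^2-)/2 = 1.60 × 10^-3 mol
From the 2:1 ratio, n(Cu2+) in the aliquot = 2/1 × 1.60 × 10^-3 = 3.21 × 10^-3 mol
[Cu2+] = 3.21 × 10^-3 / 0.0256 = 0.125 mol/L

0.125 M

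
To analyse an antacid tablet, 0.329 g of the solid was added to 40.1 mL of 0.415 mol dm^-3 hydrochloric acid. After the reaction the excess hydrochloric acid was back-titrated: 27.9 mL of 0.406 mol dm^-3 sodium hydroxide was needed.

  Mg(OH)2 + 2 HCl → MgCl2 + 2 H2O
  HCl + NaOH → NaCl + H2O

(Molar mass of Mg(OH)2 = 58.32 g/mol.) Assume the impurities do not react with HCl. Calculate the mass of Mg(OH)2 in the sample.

n(HCl) added = 0.0401 × 0.415 = 0.0166 mol
n(NaOH) used in back-titration = 0.0279 × 0.406 = 0.0113 mol
n(HCl) left over = 0.0113 mol (1:1 ratio)
n(HCl) consumed by analyte = 0.0166 − 0.0113 = 5.31 × 10^-3 mol
From the 1:2 ratio, n(Mg(OH)2) = 1/2 × 5.31 × 10^-3 = 2.66 × 10^-3 mol
mass of Mg(OH)2 = 2.66 × 10^-3 × 58.32 = 0.155 g

0.155 g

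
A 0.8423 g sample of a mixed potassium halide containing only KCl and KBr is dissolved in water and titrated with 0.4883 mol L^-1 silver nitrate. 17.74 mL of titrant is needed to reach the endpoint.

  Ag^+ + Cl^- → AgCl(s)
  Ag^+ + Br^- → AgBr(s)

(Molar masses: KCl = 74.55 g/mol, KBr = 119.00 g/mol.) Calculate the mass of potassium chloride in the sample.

n(AgNO3) = 0.01774 × 0.4883 = 8.662 × 10^-3 mol
Let x = n(KCl), y = n(KBr).
Titrant: 1x + 1y = 8.662 × 10^-3;  mass: 74.55x + 119.00y = 0.8423
Solving, x = 4.241 × 10^-3 mol, y = 4.421 × 10^-3 mol
mass of KCl = 4.241 × 10^-3 × 74.55 = 0.3162 g

0.3162 g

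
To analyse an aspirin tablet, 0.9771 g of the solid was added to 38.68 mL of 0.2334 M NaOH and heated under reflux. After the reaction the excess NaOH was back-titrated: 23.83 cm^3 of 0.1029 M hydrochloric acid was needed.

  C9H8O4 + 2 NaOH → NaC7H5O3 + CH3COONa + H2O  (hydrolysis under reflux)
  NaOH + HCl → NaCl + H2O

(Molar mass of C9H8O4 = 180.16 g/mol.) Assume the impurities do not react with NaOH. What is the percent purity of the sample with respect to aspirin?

60.62 %

n(NaOH) added = 0.03868 × 0.2334 = 9.028 × 10^-3 mol
n(HCl) used in back-titration = 0.02383 × 0.1029 = 2.452 × 10^-3 mol
n(NaOH) left over = 2.452 × 10^-3 mol (1:1 ratio)
n(NaOH) consumed by analyte = 9.028 × 10^-3 − 2.452 × 10^-3 = 6.576 × 10^-3 mol
From the 1:2 ratio, n(C9H8O4) = 1/2 × 6.576 × 10^-3 = 3.288 × 10^-3 mol
mass of C9H8O4 = 3.288 × 10^-3 × 180.16 = 0.5923 g
% C9H8O4 = 0.5923 / 0.9771 × 100 = 60.62 %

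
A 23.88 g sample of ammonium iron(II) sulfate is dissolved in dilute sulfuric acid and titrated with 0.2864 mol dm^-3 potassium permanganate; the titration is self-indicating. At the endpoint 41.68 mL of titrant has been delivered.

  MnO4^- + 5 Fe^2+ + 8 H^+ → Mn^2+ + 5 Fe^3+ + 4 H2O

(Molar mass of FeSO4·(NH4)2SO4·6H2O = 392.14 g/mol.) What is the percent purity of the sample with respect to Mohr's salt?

n(KMnO4) = 0.04168 L × 0.2864 mol/L = 0.01194 mol
From the 5:1 ratio, n(FeSO4·(NH4)2SO4·6H2O) = 5/1 × 0.01194 = 0.05969 mol
mass of FeSO4·(NH4)2SO4·6H2O = 0.05969 × 392.14 g/mol = 23.41 g
% FeSO4·(NH4)2SO4·6H2O = 23.41 / 23.88 × 100 = 98.01 %

98.01 %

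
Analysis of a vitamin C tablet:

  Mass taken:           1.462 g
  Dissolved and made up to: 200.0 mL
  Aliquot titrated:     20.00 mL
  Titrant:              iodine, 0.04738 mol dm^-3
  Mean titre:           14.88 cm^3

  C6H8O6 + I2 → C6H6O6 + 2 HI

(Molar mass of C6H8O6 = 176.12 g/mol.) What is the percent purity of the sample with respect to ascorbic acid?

84.93 %

n(I2) per titration = 0.01488 × 0.04738 = 7.050 × 10^-4 mol
n(C6H8O6) in each aliquot = 7.050 × 10^-4 mol (1:1 ratio)
n(C6H8O6) in the whole flask = 7.050 × 10^-4 × 200.0/20.00 = 7.050 × 10^-3 mol
mass of C6H8O6 = 7.050 × 10^-3 × 176.12 = 1.242 g
% C6H8O6 = 1.242 / 1.462 × 100 = 84.93 %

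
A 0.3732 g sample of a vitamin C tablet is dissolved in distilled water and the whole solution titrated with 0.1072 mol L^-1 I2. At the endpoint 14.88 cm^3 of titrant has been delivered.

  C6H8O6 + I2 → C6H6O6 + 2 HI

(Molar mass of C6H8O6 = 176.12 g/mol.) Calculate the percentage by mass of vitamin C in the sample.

75.28 %

n(I2) = 0.01488 L × 0.1072 mol/L = 1.595 × 10^-3 mol
n(C6H8O6) = 1.595 × 10^-3 mol (1:1 ratio)
mass of C6H8O6 = 1.595 × 10^-3 × 176.12 g/mol = 0.2809 g
% C6H8O6 = 0.2809 / 0.3732 × 100 = 75.28 %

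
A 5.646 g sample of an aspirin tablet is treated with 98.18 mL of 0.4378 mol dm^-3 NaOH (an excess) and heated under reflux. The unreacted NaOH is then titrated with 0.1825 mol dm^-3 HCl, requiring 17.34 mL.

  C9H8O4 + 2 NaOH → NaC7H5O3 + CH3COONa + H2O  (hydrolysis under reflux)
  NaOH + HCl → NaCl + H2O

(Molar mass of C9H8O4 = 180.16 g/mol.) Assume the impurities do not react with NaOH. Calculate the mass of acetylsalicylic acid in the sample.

3.587 g

n(NaOH) added = 0.09818 × 0.4378 = 0.04298 mol
n(HCl) used in back-titration = 0.01734 × 0.1825 = 3.165 × 10^-3 mol
n(NaOH) left over = 3.165 × 10^-3 mol (1:1 ratio)
n(NaOH) consumed by analyte = 0.04298 − 3.165 × 10^-3 = 0.03982 mol
From the 1:2 ratio, n(C9H8O4) = 1/2 × 0.03982 = 0.01991 mol
mass of C9H8O4 = 0.01991 × 180.16 = 3.587 g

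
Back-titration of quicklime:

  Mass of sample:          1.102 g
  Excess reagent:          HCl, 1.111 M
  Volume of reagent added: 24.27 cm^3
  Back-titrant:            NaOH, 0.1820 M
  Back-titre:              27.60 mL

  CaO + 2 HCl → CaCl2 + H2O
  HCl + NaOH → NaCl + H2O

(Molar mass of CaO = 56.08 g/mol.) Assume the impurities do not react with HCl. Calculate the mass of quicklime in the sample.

n(HCl) added = 0.02427 × 1.111 = 0.02696 mol
n(NaOH) used in back-titration = 0.02760 × 0.1820 = 5.023 × 10^-3 mol
n(HCl) left over = 5.023 × 10^-3 mol (1:1 ratio)
n(HCl) consumed by analyte = 0.02696 − 5.023 × 10^-3 = 0.02194 mol
From the 1:2 ratio, n(CaO) = 1/2 × 0.02194 = 0.01097 mol
mass of CaO = 0.01097 × 56.08 = 0.6152 g

0.6152 g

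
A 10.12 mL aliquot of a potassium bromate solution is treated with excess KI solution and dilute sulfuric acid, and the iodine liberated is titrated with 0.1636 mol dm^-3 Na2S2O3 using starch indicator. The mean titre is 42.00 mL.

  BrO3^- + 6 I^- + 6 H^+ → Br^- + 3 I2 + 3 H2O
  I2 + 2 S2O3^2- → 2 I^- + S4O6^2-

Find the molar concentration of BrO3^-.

0.1132 mol/L

n(S2O3^2-) = 0.04200 × 0.1636 = 6.871 × 10^-3 mol
n(I2) = n(S2O3^2-)/2 = 3.436 × 10^-3 mol
From the 1:3 ratio, n(BrO3^-) in the aliquot = 1/3 × 3.436 × 10^-3 = 1.145 × 10^-3 mol
[BrO3^-] = 1.145 × 10^-3 / 0.01012 = 0.1132 mol/L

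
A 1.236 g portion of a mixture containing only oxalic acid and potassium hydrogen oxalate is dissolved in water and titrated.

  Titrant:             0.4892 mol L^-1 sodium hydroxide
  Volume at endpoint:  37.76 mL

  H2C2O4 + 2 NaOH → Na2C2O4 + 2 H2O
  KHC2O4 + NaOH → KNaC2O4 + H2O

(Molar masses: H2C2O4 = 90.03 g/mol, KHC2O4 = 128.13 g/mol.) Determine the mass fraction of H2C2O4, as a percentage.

n(NaOH) = 0.03776 × 0.4892 = 0.01847 mol
Let x = n(H2C2O4), y = n(KHC2O4).
Titrant: 2x + 1y = 0.01847;  mass: 90.03x + 128.13y = 1.236
Solving, x = 6.803 × 10^-3 mol, y = 4.866 × 10^-3 mol
mass of H2C2O4 = 6.803 × 10^-3 × 90.03 = 0.6125 g
% H2C2O4 = 0.6125 / 1.236 × 100 = 49.55 %

49.55 %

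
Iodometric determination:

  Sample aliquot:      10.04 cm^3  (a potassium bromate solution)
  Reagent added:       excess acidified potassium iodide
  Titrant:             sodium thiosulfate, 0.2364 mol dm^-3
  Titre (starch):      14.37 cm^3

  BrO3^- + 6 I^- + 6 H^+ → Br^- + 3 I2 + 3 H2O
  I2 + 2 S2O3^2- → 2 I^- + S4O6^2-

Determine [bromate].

0.05639 mol/L

n(S2O3^2-) = 0.01437 × 0.2364 = 3.397 × 10^-3 mol
n(I2) = n(S2O3^2-)/2 = 1.699 × 10^-3 mol
From the 1:3 ratio, n(BrO3^-) in the aliquot = 1/3 × 1.699 × 10^-3 = 5.662 × 10^-4 mol
[BrO3^-] = 5.662 × 10^-4 / 0.01004 = 0.05639 mol/L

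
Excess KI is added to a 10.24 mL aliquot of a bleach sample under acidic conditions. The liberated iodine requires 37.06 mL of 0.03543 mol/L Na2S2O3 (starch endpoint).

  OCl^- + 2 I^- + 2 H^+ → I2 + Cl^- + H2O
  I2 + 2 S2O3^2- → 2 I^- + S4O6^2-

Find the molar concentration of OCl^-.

0.06411 mol/L

n(S2O3^2-) = 0.03706 × 0.03543 = 1.313 × 10^-3 mol
n(I2) = n(S2O3^2-)/2 = 6.565 × 10^-4 mol
n(OCl^-) in the aliquot = 6.565 × 10^-4 mol (1:1 ratio)
[OCl^-] = 6.565 × 10^-4 / 0.01024 = 0.06411 mol/L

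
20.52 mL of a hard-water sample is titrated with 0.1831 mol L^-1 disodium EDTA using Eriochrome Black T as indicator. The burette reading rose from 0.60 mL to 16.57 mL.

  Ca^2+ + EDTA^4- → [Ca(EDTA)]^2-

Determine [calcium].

0.1425 mol/L

n(EDTA) = 0.01597 L × 0.1831 mol/L = 2.924 × 10^-3 mol
n(Ca2+) = 2.924 × 10^-3 mol (1:1 mole ratio)
[Ca2+] = 2.924 × 10^-3 mol / 0.02052 L = 0.1425 mol/L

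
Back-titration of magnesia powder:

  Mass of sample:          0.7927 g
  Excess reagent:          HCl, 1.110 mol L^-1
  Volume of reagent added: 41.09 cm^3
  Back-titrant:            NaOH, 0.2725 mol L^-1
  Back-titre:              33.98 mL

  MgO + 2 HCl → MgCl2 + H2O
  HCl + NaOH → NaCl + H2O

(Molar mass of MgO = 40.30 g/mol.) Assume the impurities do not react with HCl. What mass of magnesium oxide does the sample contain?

0.7325 g

n(HCl) added = 0.04109 × 1.110 = 0.04561 mol
n(NaOH) used in back-titration = 0.03398 × 0.2725 = 9.260 × 10^-3 mol
n(HCl) left over = 9.260 × 10^-3 mol (1:1 ratio)
n(HCl) consumed by analyte = 0.04561 − 9.260 × 10^-3 = 0.03635 mol
From the 1:2 ratio, n(MgO) = 1/2 × 0.03635 = 0.01818 mol
mass of MgO = 0.01818 × 40.30 = 0.7325 g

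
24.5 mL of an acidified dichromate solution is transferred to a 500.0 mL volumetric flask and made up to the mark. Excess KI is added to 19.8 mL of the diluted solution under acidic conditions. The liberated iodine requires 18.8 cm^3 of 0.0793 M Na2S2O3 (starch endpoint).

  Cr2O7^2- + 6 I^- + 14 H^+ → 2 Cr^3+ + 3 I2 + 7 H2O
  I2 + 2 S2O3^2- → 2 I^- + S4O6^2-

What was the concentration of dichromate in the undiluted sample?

0.256 M

n(S2O3^2-) = 0.0188 × 0.0793 = 1.49 × 10^-3 mol
n(I2) = n(S2O3^2-)/2 = 7.45 × 10^-4 mol
From the 1:3 ratio, n(Cr2O7^2-) in the aliquot = 1/3 × 7.45 × 10^-4 = 2.48 × 10^-4 mol
[Cr2O7^2-]_dilute = 2.48 × 10^-4 / 0.0198 = 0.0125 mol/L
[Cr2O7^2-]_original = 0.0125 × 500.0/24.5 = 0.256 mol/L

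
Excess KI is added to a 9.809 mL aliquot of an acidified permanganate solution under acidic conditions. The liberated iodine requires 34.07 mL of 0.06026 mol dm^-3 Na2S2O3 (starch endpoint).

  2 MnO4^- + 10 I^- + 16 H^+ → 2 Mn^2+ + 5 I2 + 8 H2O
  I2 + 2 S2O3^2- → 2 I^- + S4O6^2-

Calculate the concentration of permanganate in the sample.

0.04186 mol/L

n(S2O3^2-) = 0.03407 × 0.06026 = 2.053 × 10^-3 mol
n(I2) = n(S2O3^2-)/2 = 1.027 × 10^-3 mol
From the 2:5 ratio, n(MnO4^-) in the aliquot = 2/5 × 1.027 × 10^-3 = 4.106 × 10^-4 mol
[MnO4^-] = 4.106 × 10^-4 / 0.009809 = 0.04186 mol/L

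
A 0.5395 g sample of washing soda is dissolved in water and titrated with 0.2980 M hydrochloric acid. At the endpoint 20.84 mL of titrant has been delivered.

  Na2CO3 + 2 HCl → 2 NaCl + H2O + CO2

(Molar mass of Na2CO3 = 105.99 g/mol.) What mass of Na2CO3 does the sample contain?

0.3291 g

n(HCl) = 0.02084 L × 0.2980 mol/L = 6.210 × 10^-3 mol
From the 1:2 ratio, n(Na2CO3) = 1/2 × 6.210 × 10^-3 = 3.105 × 10^-3 mol
mass of Na2CO3 = 3.105 × 10^-3 × 105.99 g/mol = 0.3291 g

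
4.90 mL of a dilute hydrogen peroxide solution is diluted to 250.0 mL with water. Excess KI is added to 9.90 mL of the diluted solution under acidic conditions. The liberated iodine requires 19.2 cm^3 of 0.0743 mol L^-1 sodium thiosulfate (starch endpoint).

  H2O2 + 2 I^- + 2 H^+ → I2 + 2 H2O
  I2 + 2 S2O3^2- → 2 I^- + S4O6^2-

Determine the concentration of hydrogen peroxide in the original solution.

3.68 mol/L

n(S2O3^2-) = 0.0192 × 0.0743 = 1.43 × 10^-3 mol
n(I2) = n(S2O3^2-)/2 = 7.13 × 10^-4 mol
n(H2O2) in the aliquot = 7.13 × 10^-4 mol (1:1 ratio)
[H2O2]_dilute = 7.13 × 10^-4 / 0.00990 = 0.0720 mol/L
[H2O2]_original = 0.0720 × 250.0/4.90 = 3.68 mol/L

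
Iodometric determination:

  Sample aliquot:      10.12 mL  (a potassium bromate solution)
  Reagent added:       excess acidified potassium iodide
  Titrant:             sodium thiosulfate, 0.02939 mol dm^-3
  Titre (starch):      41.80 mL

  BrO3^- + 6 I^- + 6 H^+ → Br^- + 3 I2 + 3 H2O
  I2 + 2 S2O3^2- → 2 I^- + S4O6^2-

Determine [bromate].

n(S2O3^2-) = 0.04180 × 0.02939 = 1.229 × 10^-3 mol
n(I2) = n(S2O3^2-)/2 = 6.143 × 10^-4 mol
From the 1:3 ratio, n(BrO3^-) in the aliquot = 1/3 × 6.143 × 10^-4 = 2.048 × 10^-4 mol
[BrO3^-] = 2.048 × 10^-4 / 0.01012 = 0.02023 mol/L

0.02023 mol/L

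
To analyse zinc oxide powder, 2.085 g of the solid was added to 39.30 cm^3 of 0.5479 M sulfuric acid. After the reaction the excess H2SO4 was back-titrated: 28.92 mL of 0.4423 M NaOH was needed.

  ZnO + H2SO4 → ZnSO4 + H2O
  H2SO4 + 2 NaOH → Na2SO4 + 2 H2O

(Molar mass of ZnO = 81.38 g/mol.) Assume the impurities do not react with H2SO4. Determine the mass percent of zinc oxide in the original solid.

59.08 %

n(H2SO4) added = 0.03930 × 0.5479 = 0.02153 mol
n(NaOH) used in back-titration = 0.02892 × 0.4423 = 0.01279 mol
From the 1:2 ratio, n(H2SO4) left over = 1/2 × 0.01279 = 6.396 × 10^-3 mol
n(H2SO4) consumed by analyte = 0.02153 − 6.396 × 10^-3 = 0.01514 mol
n(ZnO) = 0.01514 mol (1:1 ratio)
mass of ZnO = 0.01514 × 81.38 = 1.232 g
% ZnO = 1.232 / 2.085 × 100 = 59.08 %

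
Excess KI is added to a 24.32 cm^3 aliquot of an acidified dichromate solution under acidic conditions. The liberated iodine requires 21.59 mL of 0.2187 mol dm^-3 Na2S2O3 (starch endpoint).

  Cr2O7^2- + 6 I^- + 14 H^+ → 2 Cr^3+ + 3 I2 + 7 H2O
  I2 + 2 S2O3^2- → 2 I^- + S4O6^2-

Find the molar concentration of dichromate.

n(S2O3^2-) = 0.02159 × 0.2187 = 4.722 × 10^-3 mol
n(I2) = n(S2O3^2-)/2 = 2.361 × 10^-3 mol
From the 1:3 ratio, n(Cr2O7^2-) in the aliquot = 1/3 × 2.361 × 10^-3 = 7.870 × 10^-4 mol
[Cr2O7^2-] = 7.870 × 10^-4 / 0.02432 = 0.03236 mol/L

0.03236 mol/L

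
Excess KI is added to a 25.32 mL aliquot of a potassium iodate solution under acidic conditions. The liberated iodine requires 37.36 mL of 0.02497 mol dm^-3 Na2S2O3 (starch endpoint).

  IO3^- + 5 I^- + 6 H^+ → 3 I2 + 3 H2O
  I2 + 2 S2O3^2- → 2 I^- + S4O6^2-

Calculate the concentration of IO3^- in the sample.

0.006141 mol/L

n(S2O3^2-) = 0.03736 × 0.02497 = 9.329 × 10^-4 mol
n(I2) = n(S2O3^2-)/2 = 4.664 × 10^-4 mol
From the 1:3 ratio, n(IO3^-) in the aliquot = 1/3 × 4.664 × 10^-4 = 1.555 × 10^-4 mol
[IO3^-] = 1.555 × 10^-4 / 0.02532 = 0.006141 mol/L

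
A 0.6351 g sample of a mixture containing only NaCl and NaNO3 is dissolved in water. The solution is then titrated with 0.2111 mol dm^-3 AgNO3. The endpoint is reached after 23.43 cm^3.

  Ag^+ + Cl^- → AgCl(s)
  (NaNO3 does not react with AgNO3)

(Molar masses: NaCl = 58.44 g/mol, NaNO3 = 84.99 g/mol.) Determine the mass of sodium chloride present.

n(AgNO3) = 0.02343 × 0.2111 = 4.946 × 10^-3 mol
Let x = n(NaCl), y = n(NaNO3).
Titrant: 1x = 4.946 × 10^-3;  mass: 58.44x + 84.99y = 0.6351
Solving, x = 4.946 × 10^-3 mol, y = 4.072 × 10^-3 mol
mass of NaCl = 4.946 × 10^-3 × 58.44 = 0.2890 g

0.2890 g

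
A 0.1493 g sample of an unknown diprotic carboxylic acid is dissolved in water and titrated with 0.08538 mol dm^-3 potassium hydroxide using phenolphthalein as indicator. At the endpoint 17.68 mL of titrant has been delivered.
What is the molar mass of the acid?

197.8 g/mol

n(KOH) = 0.01768 L × 0.08538 mol/L = 1.510 × 10^-3 mol
From the 1:2 ratio, n(H2A) = 1/2 × 1.510 × 10^-3 = 7.548 × 10^-4 mol
M = m / n = 0.1493 g / 7.548 × 10^-4 mol = 197.8 g/mol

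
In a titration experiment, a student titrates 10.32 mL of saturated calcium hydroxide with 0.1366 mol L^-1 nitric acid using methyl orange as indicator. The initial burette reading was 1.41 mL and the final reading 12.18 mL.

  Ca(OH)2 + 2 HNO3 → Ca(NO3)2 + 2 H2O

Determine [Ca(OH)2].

0.07128 mol/L

n(HNO3) = 0.01077 L × 0.1366 mol/L = 1.471 × 10^-3 mol
From the 1:2 mole ratio, n(Ca(OH)2) = 1/2 × 1.471 × 10^-3 = 7.356 × 10^-4 mol
[Ca(OH)2] = 7.356 × 10^-4 mol / 0.01032 L = 0.07128 mol/L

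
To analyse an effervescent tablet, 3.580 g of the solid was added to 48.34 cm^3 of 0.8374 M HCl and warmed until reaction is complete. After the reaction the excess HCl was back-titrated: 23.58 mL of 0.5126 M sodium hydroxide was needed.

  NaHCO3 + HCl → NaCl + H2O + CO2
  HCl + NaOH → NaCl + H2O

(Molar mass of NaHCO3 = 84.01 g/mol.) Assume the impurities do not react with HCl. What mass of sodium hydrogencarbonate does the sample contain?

n(HCl) added = 0.04834 × 0.8374 = 0.04048 mol
n(NaOH) used in back-titration = 0.02358 × 0.5126 = 0.01209 mol
n(HCl) left over = 0.01209 mol (1:1 ratio)
n(HCl) consumed by analyte = 0.04048 − 0.01209 = 0.02839 mol
n(NaHCO3) = 0.02839 mol (1:1 ratio)
mass of NaHCO3 = 0.02839 × 84.01 = 2.385 g

2.385 g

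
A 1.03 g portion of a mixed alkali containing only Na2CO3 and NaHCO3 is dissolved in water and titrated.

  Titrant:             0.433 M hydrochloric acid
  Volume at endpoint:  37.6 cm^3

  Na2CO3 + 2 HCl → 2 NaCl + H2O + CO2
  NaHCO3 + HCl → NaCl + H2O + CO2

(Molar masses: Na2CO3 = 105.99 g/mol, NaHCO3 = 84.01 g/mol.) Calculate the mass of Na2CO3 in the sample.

0.577 g

n(HCl) = 0.0376 × 0.433 = 0.0163 mol
Let x = n(Na2CO3), y = n(NaHCO3).
Titrant: 2x + 1y = 0.0163;  mass: 105.99x + 84.01y = 1.03
Solving, x = 5.44 × 10^-3 mol, y = 5.39 × 10^-3 mol
mass of Na2CO3 = 5.44 × 10^-3 × 105.99 = 0.577 g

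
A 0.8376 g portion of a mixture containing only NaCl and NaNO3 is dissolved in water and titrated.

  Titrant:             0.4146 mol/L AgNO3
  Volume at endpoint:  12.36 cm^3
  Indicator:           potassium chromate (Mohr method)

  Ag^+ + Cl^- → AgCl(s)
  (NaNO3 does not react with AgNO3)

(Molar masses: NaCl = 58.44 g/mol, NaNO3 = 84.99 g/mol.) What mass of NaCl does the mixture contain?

0.2995 g

n(AgNO3) = 0.01236 × 0.4146 = 5.124 × 10^-3 mol
Let x = n(NaCl), y = n(NaNO3).
Titrant: 1x = 5.124 × 10^-3;  mass: 58.44x + 84.99y = 0.8376
Solving, x = 5.124 × 10^-3 mol, y = 6.332 × 10^-3 mol
mass of NaCl = 5.124 × 10^-3 × 58.44 = 0.2995 g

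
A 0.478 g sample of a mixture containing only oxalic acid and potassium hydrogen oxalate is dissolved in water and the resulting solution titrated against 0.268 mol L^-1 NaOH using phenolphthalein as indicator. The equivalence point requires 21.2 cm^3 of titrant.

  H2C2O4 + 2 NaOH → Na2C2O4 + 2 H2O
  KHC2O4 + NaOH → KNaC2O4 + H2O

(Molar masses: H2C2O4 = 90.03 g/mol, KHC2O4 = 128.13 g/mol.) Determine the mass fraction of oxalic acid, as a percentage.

n(NaOH) = 0.0212 × 0.268 = 5.68 × 10^-3 mol
Let x = n(H2C2O4), y = n(KHC2O4).
Titrant: 2x + 1y = 5.68 × 10^-3;  mass: 90.03x + 128.13y = 0.478
Solving, x = 1.50 × 10^-3 mol, y = 2.67 × 10^-3 mol
mass of H2C2O4 = 1.50 × 10^-3 × 90.03 = 0.135 g
% H2C2O4 = 0.135 / 0.478 × 100 = 28.3 %

28.3 %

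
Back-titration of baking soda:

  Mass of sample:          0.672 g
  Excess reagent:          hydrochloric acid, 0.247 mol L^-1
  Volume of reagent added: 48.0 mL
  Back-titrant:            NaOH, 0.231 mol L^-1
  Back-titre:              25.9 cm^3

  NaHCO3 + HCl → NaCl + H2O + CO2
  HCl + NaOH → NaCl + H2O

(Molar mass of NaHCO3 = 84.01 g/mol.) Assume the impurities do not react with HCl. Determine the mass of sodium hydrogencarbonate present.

0.493 g

n(HCl) added = 0.0480 × 0.247 = 0.0119 mol
n(NaOH) used in back-titration = 0.0259 × 0.231 = 5.98 × 10^-3 mol
n(HCl) left over = 5.98 × 10^-3 mol (1:1 ratio)
n(HCl) consumed by analyte = 0.0119 − 5.98 × 10^-3 = 5.87 × 10^-3 mol
n(NaHCO3) = 5.87 × 10^-3 mol (1:1 ratio)
mass of NaHCO3 = 5.87 × 10^-3 × 84.01 = 0.493 g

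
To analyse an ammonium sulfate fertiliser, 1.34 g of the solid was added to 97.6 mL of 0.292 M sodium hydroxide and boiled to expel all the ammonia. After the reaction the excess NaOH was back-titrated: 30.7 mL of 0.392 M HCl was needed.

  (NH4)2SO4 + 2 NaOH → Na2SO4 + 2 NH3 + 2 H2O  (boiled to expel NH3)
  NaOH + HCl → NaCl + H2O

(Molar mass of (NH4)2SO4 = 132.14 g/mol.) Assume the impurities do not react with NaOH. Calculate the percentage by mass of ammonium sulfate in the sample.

n(NaOH) added = 0.0976 × 0.292 = 0.0285 mol
n(HCl) used in back-titration = 0.0307 × 0.392 = 0.0120 mol
n(NaOH) left over = 0.0120 mol (1:1 ratio)
n(NaOH) consumed by analyte = 0.0285 − 0.0120 = 0.0165 mol
From the 1:2 ratio, n((NH4)2SO4) = 1/2 × 0.0165 = 8.23 × 10^-3 mol
mass of (NH4)2SO4 = 8.23 × 10^-3 × 132.14 = 1.09 g
% (NH4)2SO4 = 1.09 / 1.34 × 100 = 81.2 %

81.2 %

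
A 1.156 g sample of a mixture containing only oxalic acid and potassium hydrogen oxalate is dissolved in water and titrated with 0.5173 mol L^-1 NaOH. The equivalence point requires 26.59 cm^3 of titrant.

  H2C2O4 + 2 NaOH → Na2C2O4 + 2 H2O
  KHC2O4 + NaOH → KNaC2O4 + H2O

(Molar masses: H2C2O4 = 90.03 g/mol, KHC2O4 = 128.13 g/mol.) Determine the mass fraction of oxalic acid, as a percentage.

28.41 %

n(NaOH) = 0.02659 × 0.5173 = 0.01376 mol
Let x = n(H2C2O4), y = n(KHC2O4).
Titrant: 2x + 1y = 0.01376;  mass: 90.03x + 128.13y = 1.156
Solving, x = 3.648 × 10^-3 mol, y = 6.459 × 10^-3 mol
mass of H2C2O4 = 3.648 × 10^-3 × 90.03 = 0.3284 g
% H2C2O4 = 0.3284 / 1.156 × 100 = 28.41 %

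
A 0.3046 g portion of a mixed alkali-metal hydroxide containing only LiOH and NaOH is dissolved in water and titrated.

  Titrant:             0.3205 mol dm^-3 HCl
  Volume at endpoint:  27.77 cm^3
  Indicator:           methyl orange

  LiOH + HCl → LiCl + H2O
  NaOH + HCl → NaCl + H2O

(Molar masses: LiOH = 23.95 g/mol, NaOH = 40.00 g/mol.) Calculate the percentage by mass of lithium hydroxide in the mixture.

25.19 %

n(HCl) = 0.02777 × 0.3205 = 8.900 × 10^-3 mol
Let x = n(LiOH), y = n(NaOH).
Titrant: 1x + 1y = 8.900 × 10^-3;  mass: 23.95x + 40.00y = 0.3046
Solving, x = 3.203 × 10^-3 mol, y = 5.697 × 10^-3 mol
mass of LiOH = 3.203 × 10^-3 × 23.95 = 0.07672 g
% LiOH = 0.07672 / 0.3046 × 100 = 25.19 %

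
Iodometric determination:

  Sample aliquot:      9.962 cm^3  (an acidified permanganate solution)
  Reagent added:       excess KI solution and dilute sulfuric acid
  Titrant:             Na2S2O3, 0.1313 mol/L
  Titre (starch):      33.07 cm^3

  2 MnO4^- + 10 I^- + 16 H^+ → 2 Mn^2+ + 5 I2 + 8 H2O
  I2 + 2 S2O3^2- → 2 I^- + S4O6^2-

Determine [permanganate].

n(S2O3^2-) = 0.03307 × 0.1313 = 4.342 × 10^-3 mol
n(I2) = n(S2O3^2-)/2 = 2.171 × 10^-3 mol
From the 2:5 ratio, n(MnO4^-) in the aliquot = 2/5 × 2.171 × 10^-3 = 8.684 × 10^-4 mol
[MnO4^-] = 8.684 × 10^-4 / 0.009962 = 0.08717 mol/L

0.08717 mol/L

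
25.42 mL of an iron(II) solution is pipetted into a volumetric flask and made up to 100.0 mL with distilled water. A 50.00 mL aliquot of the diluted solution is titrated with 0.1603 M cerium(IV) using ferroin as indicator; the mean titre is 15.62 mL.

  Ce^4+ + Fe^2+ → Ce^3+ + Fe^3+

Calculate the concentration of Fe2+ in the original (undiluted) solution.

0.1970 M

n(Ce4+) = 0.01562 × 0.1603 = 2.504 × 10^-3 mol
n(Fe2+) in the aliquot = 2.504 × 10^-3 mol (1:1 ratio)
[Fe2+]_dilute = 2.504 × 10^-3 / 0.05000 = 0.05008 mol/L
Dilution factor = 100.0 / 25.42 = 3.934
[Fe2+]_stock = 0.05008 × 3.934 = 0.1970 mol/L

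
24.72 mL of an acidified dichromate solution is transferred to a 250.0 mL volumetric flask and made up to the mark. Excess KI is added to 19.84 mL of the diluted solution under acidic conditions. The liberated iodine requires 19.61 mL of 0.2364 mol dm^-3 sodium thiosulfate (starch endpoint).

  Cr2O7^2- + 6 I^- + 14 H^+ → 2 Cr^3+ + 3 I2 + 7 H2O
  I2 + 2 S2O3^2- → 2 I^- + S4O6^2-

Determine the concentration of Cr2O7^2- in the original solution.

n(S2O3^2-) = 0.01961 × 0.2364 = 4.636 × 10^-3 mol
n(I2) = n(S2O3^2-)/2 = 2.318 × 10^-3 mol
From the 1:3 ratio, n(Cr2O7^2-) in the aliquot = 1/3 × 2.318 × 10^-3 = 7.726 × 10^-4 mol
[Cr2O7^2-]_dilute = 7.726 × 10^-4 / 0.01984 = 0.03894 mol/L
[Cr2O7^2-]_original = 0.03894 × 250.0/24.72 = 0.3938 mol/L

0.3938 mol/L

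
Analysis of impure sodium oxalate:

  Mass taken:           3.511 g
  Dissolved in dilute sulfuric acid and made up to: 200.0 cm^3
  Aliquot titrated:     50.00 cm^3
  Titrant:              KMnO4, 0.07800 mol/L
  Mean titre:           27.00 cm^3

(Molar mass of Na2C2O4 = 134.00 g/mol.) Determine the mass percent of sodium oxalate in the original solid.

80.38 %

2 MnO4^- + 5 C2O4^2- + 16 H^+ → 2 Mn^2+ + 10 CO2 + 8 H2O
n(KMnO4) per titration = 0.02700 × 0.07800 = 2.106 × 10^-3 mol
From the 5:2 ratio, n(Na2C2O4) in each aliquot = 5/2 × 2.106 × 10^-3 = 5.265 × 10^-3 mol
n(Na2C2O4) in the whole flask = 5.265 × 10^-3 × 200.0/50.00 = 0.02106 mol
mass of Na2C2O4 = 0.02106 × 134.00 = 2.822 g
% Na2C2O4 = 2.822 / 3.511 × 100 = 80.38 %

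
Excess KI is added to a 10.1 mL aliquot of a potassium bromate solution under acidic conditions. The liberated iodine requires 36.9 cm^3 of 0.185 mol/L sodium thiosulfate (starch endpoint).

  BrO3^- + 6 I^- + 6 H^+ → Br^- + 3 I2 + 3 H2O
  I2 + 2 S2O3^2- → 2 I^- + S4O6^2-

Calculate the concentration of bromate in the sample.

0.113 mol/L

n(S2O3^2-) = 0.0369 × 0.185 = 6.83 × 10^-3 mol
n(I2) = n(S2O3^2-)/2 = 3.41 × 10^-3 mol
From the 1:3 ratio, n(BrO3^-) in the aliquot = 1/3 × 3.41 × 10^-3 = 1.14 × 10^-3 mol
[BrO3^-] = 1.14 × 10^-3 / 0.0101 = 0.113 mol/L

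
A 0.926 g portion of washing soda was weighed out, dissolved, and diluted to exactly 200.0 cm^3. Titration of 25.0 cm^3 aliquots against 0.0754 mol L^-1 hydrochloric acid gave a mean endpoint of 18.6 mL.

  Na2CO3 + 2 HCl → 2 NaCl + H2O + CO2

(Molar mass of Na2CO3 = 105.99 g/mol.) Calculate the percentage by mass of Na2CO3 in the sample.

64.2 %

n(HCl) per titration = 0.0186 × 0.0754 = 1.40 × 10^-3 mol
From the 1:2 ratio, n(Na2CO3) in each aliquot = 1/2 × 1.40 × 10^-3 = 7.01 × 10^-4 mol
n(Na2CO3) in the whole flask = 7.01 × 10^-4 × 200.0/25.0 = 5.61 × 10^-3 mol
mass of Na2CO3 = 5.61 × 10^-3 × 105.99 = 0.595 g
% Na2CO3 = 0.595 / 0.926 × 100 = 64.2 %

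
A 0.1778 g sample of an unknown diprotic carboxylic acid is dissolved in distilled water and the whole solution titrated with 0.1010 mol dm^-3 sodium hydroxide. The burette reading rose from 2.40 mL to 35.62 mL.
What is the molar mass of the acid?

n(NaOH) = 0.03322 L × 0.1010 mol/L = 3.355 × 10^-3 mol
From the 1:2 ratio, n(H2A) = 1/2 × 3.355 × 10^-3 = 1.678 × 10^-3 mol
M = m / n = 0.1778 g / 1.678 × 10^-3 mol = 106.0 g/mol

106.0 g/mol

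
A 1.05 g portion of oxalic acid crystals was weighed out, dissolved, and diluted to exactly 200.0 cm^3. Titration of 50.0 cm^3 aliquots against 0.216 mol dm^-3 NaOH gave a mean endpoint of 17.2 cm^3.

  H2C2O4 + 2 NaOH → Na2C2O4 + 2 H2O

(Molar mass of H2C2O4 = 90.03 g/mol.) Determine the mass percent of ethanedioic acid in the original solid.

63.7 %

n(NaOH) per titration = 0.0172 × 0.216 = 3.72 × 10^-3 mol
From the 1:2 ratio, n(H2C2O4) in each aliquot = 1/2 × 3.72 × 10^-3 = 1.86 × 10^-3 mol
n(H2C2O4) in the whole flask = 1.86 × 10^-3 × 200.0/50.0 = 7.43 × 10^-3 mol
mass of H2C2O4 = 7.43 × 10^-3 × 90.03 = 0.669 g
% H2C2O4 = 0.669 / 1.05 × 100 = 63.7 %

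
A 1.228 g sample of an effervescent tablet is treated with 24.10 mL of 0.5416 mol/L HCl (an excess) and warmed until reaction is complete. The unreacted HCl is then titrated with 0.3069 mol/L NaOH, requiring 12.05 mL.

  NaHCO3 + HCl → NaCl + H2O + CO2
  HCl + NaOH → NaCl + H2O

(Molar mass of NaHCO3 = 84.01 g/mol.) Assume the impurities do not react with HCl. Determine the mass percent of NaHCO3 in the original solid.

n(HCl) added = 0.02410 × 0.5416 = 0.01305 mol
n(NaOH) used in back-titration = 0.01205 × 0.3069 = 3.698 × 10^-3 mol
n(HCl) left over = 3.698 × 10^-3 mol (1:1 ratio)
n(HCl) consumed by analyte = 0.01305 − 3.698 × 10^-3 = 9.354 × 10^-3 mol
n(NaHCO3) = 9.354 × 10^-3 mol (1:1 ratio)
mass of NaHCO3 = 9.354 × 10^-3 × 84.01 = 0.7859 g
% NaHCO3 = 0.7859 / 1.228 × 100 = 64.00 %

64.00 %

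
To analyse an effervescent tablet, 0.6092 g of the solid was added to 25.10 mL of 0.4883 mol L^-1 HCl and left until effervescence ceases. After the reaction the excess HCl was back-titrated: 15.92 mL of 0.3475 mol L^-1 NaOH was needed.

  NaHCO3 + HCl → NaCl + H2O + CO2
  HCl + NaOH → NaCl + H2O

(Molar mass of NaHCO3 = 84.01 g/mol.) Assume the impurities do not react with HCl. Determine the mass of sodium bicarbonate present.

0.5649 g

n(HCl) added = 0.02510 × 0.4883 = 0.01226 mol
n(NaOH) used in back-titration = 0.01592 × 0.3475 = 5.532 × 10^-3 mol
n(HCl) left over = 5.532 × 10^-3 mol (1:1 ratio)
n(HCl) consumed by analyte = 0.01226 − 5.532 × 10^-3 = 6.724 × 10^-3 mol
n(NaHCO3) = 6.724 × 10^-3 mol (1:1 ratio)
mass of NaHCO3 = 6.724 × 10^-3 × 84.01 = 0.5649 g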